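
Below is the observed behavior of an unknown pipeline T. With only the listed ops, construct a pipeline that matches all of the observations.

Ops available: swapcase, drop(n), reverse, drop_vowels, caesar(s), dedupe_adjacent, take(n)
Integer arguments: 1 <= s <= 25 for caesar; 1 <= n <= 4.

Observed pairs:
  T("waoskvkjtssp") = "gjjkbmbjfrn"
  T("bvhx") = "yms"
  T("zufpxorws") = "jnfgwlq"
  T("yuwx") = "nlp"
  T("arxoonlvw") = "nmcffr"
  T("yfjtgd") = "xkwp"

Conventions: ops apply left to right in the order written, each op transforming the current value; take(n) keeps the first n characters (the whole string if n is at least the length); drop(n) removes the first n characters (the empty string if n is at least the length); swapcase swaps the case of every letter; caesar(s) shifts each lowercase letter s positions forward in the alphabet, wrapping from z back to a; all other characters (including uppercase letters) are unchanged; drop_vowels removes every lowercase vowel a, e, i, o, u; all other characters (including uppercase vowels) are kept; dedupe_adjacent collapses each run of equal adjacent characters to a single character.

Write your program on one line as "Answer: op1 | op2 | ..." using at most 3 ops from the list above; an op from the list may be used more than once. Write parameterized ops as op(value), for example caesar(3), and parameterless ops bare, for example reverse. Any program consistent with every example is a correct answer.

caesar(17) | reverse | drop_vowels

Check, running the answer program on each example:
  "waoskvkjtssp" -> "nrfjbmbakjjg" -> "gjjkabmbjfrn" -> "gjjkbmbjfrn"
  "bvhx" -> "smyo" -> "oyms" -> "yms"
  "zufpxorws" -> "qlwgofinj" -> "jnifogwlq" -> "jnfgwlq"
  "yuwx" -> "plno" -> "onlp" -> "nlp"
  "arxoonlvw" -> "rioffecmn" -> "nmceffoir" -> "nmcffr"
  "yfjtgd" -> "pwakxu" -> "uxkawp" -> "xkwp"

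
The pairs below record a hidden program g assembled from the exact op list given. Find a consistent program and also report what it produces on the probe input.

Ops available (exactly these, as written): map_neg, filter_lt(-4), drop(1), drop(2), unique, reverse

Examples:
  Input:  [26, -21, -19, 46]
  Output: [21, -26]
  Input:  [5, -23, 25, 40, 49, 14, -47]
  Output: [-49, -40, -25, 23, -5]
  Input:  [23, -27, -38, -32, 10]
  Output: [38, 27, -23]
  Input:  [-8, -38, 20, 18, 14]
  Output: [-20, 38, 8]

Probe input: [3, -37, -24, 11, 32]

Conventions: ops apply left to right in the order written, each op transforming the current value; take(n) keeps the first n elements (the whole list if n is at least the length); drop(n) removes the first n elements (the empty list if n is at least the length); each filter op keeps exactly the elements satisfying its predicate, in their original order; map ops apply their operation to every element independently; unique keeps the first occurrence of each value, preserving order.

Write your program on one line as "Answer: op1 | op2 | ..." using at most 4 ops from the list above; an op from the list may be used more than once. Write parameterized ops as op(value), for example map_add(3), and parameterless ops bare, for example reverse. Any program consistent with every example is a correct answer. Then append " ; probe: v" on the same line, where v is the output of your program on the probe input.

map_neg | reverse | drop(2) ; probe: [24, 37, -3]

Check, running the answer program on each example:
  [26, -21, -19, 46] -> [-26, 21, 19, -46] -> [-46, 19, 21, -26] -> [21, -26]
  [5, -23, 25, 40, 49, 14, -47] -> [-5, 23, -25, -40, -49, -14, 47] -> [47, -14, -49, -40, -25, 23, -5] -> [-49, -40, -25, 23, -5]
  [23, -27, -38, -32, 10] -> [-23, 27, 38, 32, -10] -> [-10, 32, 38, 27, -23] -> [38, 27, -23]
  [-8, -38, 20, 18, 14] -> [8, 38, -20, -18, -14] -> [-14, -18, -20, 38, 8] -> [-20, 38, 8]
  probe: [3, -37, -24, 11, 32] -> [-3, 37, 24, -11, -32] -> [-32, -11, 24, 37, -3] -> [24, 37, -3]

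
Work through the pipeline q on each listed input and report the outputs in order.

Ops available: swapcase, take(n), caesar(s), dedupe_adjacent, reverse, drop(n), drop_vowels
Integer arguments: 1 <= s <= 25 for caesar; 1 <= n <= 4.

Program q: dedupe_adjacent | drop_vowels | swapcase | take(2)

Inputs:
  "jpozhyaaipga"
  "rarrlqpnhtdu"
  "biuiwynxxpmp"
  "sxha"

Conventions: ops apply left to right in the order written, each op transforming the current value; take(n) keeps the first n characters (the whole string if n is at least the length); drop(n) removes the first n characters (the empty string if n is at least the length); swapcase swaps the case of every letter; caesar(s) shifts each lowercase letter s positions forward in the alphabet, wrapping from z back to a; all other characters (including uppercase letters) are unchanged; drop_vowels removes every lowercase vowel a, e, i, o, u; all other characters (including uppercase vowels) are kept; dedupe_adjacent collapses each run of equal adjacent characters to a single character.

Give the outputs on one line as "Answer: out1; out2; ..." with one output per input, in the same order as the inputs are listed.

Execution, op by op:
  "jpozhyaaipga" -> "jpozhyaipga" -> "jpzhypg" -> "JPZHYPG" -> "JP"
  "rarrlqpnhtdu" -> "rarlqpnhtdu" -> "rrlqpnhtd" -> "RRLQPNHTD" -> "RR"
  "biuiwynxxpmp" -> "biuiwynxpmp" -> "bwynxpmp" -> "BWYNXPMP" -> "BW"
  "sxha" -> "sxha" -> "sxh" -> "SXH" -> "SX"

"JP"; "RR"; "BW"; "SX"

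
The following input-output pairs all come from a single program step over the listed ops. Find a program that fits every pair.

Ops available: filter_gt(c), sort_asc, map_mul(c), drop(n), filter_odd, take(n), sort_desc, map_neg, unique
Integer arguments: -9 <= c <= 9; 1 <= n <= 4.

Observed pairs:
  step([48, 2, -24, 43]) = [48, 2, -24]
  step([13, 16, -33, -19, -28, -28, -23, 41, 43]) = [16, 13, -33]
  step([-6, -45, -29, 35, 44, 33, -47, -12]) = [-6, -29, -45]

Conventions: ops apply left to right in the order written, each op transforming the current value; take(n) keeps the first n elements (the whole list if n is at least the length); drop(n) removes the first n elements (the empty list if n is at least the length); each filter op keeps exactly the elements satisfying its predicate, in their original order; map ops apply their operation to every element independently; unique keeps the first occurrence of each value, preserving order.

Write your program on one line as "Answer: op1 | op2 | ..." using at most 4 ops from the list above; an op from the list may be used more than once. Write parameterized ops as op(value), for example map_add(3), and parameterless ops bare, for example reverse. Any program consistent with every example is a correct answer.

unique | take(3) | sort_desc

Check, running the answer program on each example:
  [48, 2, -24, 43] -> [48, 2, -24, 43] -> [48, 2, -24] -> [48, 2, -24]
  [13, 16, -33, -19, -28, -28, -23, 41, 43] -> [13, 16, -33, -19, -28, -23, 41, 43] -> [13, 16, -33] -> [16, 13, -33]
  [-6, -45, -29, 35, 44, 33, -47, -12] -> [-6, -45, -29, 35, 44, 33, -47, -12] -> [-6, -45, -29] -> [-6, -29, -45]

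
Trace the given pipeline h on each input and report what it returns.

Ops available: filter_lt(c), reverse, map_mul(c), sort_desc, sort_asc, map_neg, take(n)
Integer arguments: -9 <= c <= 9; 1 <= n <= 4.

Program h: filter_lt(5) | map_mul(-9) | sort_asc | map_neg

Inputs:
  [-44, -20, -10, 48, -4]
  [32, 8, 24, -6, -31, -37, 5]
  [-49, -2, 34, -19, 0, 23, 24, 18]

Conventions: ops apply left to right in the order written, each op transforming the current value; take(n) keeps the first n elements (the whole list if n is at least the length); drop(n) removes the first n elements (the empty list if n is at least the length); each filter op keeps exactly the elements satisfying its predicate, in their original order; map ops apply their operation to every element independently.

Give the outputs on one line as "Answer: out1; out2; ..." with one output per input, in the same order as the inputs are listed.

Execution, op by op:
  [-44, -20, -10, 48, -4] -> [-44, -20, -10, -4] -> [396, 180, 90, 36] -> [36, 90, 180, 396] -> [-36, -90, -180, -396]
  [32, 8, 24, -6, -31, -37, 5] -> [-6, -31, -37] -> [54, 279, 333] -> [54, 279, 333] -> [-54, -279, -333]
  [-49, -2, 34, -19, 0, 23, 24, 18] -> [-49, -2, -19, 0] -> [441, 18, 171, 0] -> [0, 18, 171, 441] -> [0, -18, -171, -441]

[-36, -90, -180, -396]; [-54, -279, -333]; [0, -18, -171, -441]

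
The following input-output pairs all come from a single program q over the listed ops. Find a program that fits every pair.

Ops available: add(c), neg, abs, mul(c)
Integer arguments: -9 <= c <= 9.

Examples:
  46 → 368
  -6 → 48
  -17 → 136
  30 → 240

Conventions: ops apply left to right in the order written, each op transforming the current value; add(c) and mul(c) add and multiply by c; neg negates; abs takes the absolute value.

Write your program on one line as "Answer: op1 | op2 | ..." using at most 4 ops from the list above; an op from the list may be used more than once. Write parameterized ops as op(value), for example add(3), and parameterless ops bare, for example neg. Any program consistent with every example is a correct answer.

abs | neg | mul(8) | neg

Check, running the answer program on each example:
  46 -> 46 -> -46 -> -368 -> 368
  -6 -> 6 -> -6 -> -48 -> 48
  -17 -> 17 -> -17 -> -136 -> 136
  30 -> 30 -> -30 -> -240 -> 240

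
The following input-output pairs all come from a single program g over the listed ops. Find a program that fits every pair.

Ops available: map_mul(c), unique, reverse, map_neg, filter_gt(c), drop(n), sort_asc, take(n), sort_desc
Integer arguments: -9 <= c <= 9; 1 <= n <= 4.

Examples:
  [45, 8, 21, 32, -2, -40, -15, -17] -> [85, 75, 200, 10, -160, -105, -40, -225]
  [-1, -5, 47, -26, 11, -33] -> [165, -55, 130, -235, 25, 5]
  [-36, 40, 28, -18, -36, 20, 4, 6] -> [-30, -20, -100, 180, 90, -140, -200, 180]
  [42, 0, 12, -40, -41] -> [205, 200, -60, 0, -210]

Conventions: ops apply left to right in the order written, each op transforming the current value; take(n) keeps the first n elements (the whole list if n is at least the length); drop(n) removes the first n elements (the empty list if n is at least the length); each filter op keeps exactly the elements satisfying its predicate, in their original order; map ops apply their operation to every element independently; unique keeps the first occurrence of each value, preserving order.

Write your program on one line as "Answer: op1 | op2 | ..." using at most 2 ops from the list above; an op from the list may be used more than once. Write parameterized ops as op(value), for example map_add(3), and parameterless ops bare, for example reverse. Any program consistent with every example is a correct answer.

reverse | map_mul(-5)

Check, running the answer program on each example:
  [45, 8, 21, 32, -2, -40, -15, -17] -> [-17, -15, -40, -2, 32, 21, 8, 45] -> [85, 75, 200, 10, -160, -105, -40, -225]
  [-1, -5, 47, -26, 11, -33] -> [-33, 11, -26, 47, -5, -1] -> [165, -55, 130, -235, 25, 5]
  [-36, 40, 28, -18, -36, 20, 4, 6] -> [6, 4, 20, -36, -18, 28, 40, -36] -> [-30, -20, -100, 180, 90, -140, -200, 180]
  [42, 0, 12, -40, -41] -> [-41, -40, 12, 0, 42] -> [205, 200, -60, 0, -210]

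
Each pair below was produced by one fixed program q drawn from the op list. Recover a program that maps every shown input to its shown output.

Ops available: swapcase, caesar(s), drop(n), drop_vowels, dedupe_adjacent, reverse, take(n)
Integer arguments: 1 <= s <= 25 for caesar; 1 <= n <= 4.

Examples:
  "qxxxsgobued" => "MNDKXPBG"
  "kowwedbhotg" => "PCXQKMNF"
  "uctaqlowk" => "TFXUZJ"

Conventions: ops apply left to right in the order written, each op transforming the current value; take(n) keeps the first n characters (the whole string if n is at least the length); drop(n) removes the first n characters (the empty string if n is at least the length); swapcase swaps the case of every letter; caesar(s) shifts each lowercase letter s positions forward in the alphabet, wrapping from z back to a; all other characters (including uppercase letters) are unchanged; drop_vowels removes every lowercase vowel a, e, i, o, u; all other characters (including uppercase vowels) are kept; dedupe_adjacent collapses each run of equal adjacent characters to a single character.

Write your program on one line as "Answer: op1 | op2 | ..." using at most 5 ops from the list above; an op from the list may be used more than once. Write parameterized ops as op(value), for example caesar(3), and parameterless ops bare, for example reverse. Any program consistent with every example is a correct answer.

caesar(9) | drop(3) | swapcase | reverse

Check, running the answer program on each example:
  "qxxxsgobued" -> "zgggbpxkdnm" -> "gbpxkdnm" -> "GBPXKDNM" -> "MNDKXPBG"
  "kowwedbhotg" -> "txffnmkqxcp" -> "fnmkqxcp" -> "FNMKQXCP" -> "PCXQKMNF"
  "uctaqlowk" -> "dlcjzuxft" -> "jzuxft" -> "JZUXFT" -> "TFXUZJ"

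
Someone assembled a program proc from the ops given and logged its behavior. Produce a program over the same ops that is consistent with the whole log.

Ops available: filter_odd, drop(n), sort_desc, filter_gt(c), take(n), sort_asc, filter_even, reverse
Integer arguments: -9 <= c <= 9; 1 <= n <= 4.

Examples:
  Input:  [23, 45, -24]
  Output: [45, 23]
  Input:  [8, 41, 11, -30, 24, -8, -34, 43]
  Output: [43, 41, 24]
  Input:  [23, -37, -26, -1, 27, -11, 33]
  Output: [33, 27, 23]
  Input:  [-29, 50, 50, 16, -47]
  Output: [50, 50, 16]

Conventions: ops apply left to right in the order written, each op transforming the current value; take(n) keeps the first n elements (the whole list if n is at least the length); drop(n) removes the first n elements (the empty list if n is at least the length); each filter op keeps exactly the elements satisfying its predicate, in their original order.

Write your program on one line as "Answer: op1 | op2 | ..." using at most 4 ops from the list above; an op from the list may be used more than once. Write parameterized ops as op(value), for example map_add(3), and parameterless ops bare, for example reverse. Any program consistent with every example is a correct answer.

filter_gt(-5) | sort_desc | take(3)

Check, running the answer program on each example:
  [23, 45, -24] -> [23, 45] -> [45, 23] -> [45, 23]
  [8, 41, 11, -30, 24, -8, -34, 43] -> [8, 41, 11, 24, 43] -> [43, 41, 24, 11, 8] -> [43, 41, 24]
  [23, -37, -26, -1, 27, -11, 33] -> [23, -1, 27, 33] -> [33, 27, 23, -1] -> [33, 27, 23]
  [-29, 50, 50, 16, -47] -> [50, 50, 16] -> [50, 50, 16] -> [50, 50, 16]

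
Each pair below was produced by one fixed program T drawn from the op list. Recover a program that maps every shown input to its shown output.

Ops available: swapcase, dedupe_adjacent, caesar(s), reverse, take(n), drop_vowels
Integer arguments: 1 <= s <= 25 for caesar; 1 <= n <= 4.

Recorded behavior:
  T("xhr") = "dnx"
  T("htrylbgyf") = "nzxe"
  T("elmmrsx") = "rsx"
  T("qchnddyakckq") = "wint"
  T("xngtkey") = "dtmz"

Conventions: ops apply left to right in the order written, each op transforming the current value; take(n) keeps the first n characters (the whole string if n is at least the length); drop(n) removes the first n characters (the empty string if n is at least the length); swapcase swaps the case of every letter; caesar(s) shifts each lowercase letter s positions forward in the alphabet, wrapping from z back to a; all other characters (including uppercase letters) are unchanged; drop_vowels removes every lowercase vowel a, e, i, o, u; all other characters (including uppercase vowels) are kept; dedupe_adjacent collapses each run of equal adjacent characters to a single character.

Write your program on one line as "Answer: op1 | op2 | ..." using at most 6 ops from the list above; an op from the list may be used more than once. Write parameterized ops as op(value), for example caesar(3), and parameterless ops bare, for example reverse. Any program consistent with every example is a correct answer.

drop_vowels | caesar(21) | caesar(11) | take(4) | dedupe_adjacent

Check, running the answer program on each example:
  "xhr" -> "xhr" -> "scm" -> "dnx" -> "dnx" -> "dnx"
  "htrylbgyf" -> "htrylbgyf" -> "comtgwbta" -> "nzxerhmel" -> "nzxe" -> "nzxe"
  "elmmrsx" -> "lmmrsx" -> "ghhmns" -> "rssxyd" -> "rssx" -> "rsx"
  "qchnddyakckq" -> "qchnddykckq" -> "lxciyytfxfl" -> "wintjjeqiqw" -> "wint" -> "wint"
  "xngtkey" -> "xngtky" -> "siboft" -> "dtmzqe" -> "dtmz" -> "dtmz"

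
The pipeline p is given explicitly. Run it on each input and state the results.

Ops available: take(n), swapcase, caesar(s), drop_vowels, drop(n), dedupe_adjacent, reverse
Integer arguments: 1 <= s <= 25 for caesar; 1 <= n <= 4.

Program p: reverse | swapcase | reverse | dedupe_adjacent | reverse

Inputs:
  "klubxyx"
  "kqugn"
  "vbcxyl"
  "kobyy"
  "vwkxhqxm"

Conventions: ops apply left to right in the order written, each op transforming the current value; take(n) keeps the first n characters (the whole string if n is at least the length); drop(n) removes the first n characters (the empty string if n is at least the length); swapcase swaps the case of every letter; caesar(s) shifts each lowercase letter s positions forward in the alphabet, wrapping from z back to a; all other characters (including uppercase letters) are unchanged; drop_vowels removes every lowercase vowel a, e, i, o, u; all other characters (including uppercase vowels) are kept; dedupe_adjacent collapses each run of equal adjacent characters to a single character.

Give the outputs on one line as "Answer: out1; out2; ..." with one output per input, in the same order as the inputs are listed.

Execution, op by op:
  "klubxyx" -> "xyxbulk" -> "XYXBULK" -> "KLUBXYX" -> "KLUBXYX" -> "XYXBULK"
  "kqugn" -> "nguqk" -> "NGUQK" -> "KQUGN" -> "KQUGN" -> "NGUQK"
  "vbcxyl" -> "lyxcbv" -> "LYXCBV" -> "VBCXYL" -> "VBCXYL" -> "LYXCBV"
  "kobyy" -> "yybok" -> "YYBOK" -> "KOBYY" -> "KOBY" -> "YBOK"
  "vwkxhqxm" -> "mxqhxkwv" -> "MXQHXKWV" -> "VWKXHQXM" -> "VWKXHQXM" -> "MXQHXKWV"

"XYXBULK"; "NGUQK"; "LYXCBV"; "YBOK"; "MXQHXKWV"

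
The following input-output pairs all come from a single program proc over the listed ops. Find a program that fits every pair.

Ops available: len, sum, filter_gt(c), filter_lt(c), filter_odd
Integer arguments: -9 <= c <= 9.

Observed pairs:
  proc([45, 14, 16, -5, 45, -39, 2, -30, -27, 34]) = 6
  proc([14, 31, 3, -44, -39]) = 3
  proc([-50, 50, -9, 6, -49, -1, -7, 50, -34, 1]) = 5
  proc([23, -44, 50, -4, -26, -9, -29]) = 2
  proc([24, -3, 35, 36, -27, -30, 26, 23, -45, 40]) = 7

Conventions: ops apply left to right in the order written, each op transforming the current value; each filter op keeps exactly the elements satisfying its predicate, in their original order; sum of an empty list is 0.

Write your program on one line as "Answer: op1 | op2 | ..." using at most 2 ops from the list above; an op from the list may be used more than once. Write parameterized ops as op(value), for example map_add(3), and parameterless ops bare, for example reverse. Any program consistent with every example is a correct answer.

filter_gt(-4) | len

Check, running the answer program on each example:
  [45, 14, 16, -5, 45, -39, 2, -30, -27, 34] -> [45, 14, 16, 45, 2, 34] -> 6
  [14, 31, 3, -44, -39] -> [14, 31, 3] -> 3
  [-50, 50, -9, 6, -49, -1, -7, 50, -34, 1] -> [50, 6, -1, 50, 1] -> 5
  [23, -44, 50, -4, -26, -9, -29] -> [23, 50] -> 2
  [24, -3, 35, 36, -27, -30, 26, 23, -45, 40] -> [24, -3, 35, 36, 26, 23, 40] -> 7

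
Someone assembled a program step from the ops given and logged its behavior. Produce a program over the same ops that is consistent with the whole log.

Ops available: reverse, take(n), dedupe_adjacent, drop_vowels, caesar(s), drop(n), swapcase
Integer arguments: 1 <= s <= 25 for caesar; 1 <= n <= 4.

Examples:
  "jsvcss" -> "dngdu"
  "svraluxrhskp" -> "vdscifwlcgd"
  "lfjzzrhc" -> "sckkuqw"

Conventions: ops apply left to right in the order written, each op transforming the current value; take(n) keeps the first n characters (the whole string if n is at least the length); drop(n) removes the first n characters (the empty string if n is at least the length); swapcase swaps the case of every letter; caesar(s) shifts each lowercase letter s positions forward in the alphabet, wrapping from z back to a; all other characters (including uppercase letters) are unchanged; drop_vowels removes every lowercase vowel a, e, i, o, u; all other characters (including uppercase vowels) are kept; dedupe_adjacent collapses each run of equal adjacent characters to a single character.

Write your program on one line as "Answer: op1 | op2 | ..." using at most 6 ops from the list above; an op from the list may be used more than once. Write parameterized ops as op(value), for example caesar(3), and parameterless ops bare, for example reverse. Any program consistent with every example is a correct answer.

reverse | caesar(21) | caesar(21) | drop(1) | caesar(21)

Check, running the answer program on each example:
  "jsvcss" -> "sscvsj" -> "nnxqne" -> "iisliz" -> "isliz" -> "dngdu"
  "svraluxrhskp" -> "pkshrxularvs" -> "kfncmspgvmqn" -> "faixhnkbqhli" -> "aixhnkbqhli" -> "vdscifwlcgd"
  "lfjzzrhc" -> "chrzzjfl" -> "xcmuueag" -> "sxhppzvb" -> "xhppzvb" -> "sckkuqw"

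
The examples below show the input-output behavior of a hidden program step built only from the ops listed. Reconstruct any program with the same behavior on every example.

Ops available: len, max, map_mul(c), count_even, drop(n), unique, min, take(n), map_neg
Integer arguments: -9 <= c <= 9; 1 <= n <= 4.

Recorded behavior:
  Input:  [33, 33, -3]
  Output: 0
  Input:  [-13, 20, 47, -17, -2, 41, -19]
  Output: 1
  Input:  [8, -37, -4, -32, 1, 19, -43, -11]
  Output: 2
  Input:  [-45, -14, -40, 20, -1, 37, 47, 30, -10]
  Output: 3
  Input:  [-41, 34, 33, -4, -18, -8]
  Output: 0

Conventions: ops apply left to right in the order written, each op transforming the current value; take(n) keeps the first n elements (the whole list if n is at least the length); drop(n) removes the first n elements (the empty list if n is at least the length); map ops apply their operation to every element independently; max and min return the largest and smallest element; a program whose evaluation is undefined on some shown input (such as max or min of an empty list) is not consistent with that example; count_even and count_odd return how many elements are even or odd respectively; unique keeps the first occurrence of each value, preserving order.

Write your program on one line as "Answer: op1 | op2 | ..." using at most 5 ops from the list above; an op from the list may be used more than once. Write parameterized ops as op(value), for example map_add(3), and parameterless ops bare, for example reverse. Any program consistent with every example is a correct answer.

drop(2) | drop(4) | map_mul(-4) | len

Check, running the answer program on each example:
  [33, 33, -3] -> [-3] -> [] -> [] -> 0
  [-13, 20, 47, -17, -2, 41, -19] -> [47, -17, -2, 41, -19] -> [-19] -> [76] -> 1
  [8, -37, -4, -32, 1, 19, -43, -11] -> [-4, -32, 1, 19, -43, -11] -> [-43, -11] -> [172, 44] -> 2
  [-45, -14, -40, 20, -1, 37, 47, 30, -10] -> [-40, 20, -1, 37, 47, 30, -10] -> [47, 30, -10] -> [-188, -120, 40] -> 3
  [-41, 34, 33, -4, -18, -8] -> [33, -4, -18, -8] -> [] -> [] -> 0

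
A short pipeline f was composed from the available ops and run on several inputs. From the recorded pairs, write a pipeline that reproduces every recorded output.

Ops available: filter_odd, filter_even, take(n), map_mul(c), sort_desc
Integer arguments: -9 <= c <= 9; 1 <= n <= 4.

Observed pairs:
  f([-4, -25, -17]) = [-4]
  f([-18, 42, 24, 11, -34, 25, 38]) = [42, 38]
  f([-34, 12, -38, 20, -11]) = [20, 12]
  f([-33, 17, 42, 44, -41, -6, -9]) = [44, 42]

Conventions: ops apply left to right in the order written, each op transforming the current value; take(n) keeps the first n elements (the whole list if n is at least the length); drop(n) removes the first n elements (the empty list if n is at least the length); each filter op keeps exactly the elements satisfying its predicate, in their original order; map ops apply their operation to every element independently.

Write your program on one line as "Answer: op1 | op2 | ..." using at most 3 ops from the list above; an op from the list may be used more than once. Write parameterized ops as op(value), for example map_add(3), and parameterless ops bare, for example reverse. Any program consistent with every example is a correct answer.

filter_even | sort_desc | take(2)

Check, running the answer program on each example:
  [-4, -25, -17] -> [-4] -> [-4] -> [-4]
  [-18, 42, 24, 11, -34, 25, 38] -> [-18, 42, 24, -34, 38] -> [42, 38, 24, -18, -34] -> [42, 38]
  [-34, 12, -38, 20, -11] -> [-34, 12, -38, 20] -> [20, 12, -34, -38] -> [20, 12]
  [-33, 17, 42, 44, -41, -6, -9] -> [42, 44, -6] -> [44, 42, -6] -> [44, 42]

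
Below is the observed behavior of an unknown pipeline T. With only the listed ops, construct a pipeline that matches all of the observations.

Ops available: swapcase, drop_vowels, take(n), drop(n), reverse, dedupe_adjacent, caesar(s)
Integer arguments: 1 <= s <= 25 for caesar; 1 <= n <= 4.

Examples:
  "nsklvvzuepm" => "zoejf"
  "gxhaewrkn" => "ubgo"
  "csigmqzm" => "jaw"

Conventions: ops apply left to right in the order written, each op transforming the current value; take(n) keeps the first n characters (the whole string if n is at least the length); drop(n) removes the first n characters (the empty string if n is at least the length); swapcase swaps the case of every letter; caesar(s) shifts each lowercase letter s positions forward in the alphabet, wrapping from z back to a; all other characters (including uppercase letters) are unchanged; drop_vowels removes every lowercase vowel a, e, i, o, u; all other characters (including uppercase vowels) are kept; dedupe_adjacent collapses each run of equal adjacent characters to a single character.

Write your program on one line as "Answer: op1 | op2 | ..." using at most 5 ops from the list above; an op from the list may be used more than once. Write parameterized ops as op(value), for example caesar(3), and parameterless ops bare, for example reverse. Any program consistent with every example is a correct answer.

drop(4) | reverse | caesar(10) | dedupe_adjacent | drop(1)

Check, running the answer program on each example:
  "nsklvvzuepm" -> "vvzuepm" -> "mpeuzvv" -> "wzoejff" -> "wzoejf" -> "zoejf"
  "gxhaewrkn" -> "ewrkn" -> "nkrwe" -> "xubgo" -> "xubgo" -> "ubgo"
  "csigmqzm" -> "mqzm" -> "mzqm" -> "wjaw" -> "wjaw" -> "jaw"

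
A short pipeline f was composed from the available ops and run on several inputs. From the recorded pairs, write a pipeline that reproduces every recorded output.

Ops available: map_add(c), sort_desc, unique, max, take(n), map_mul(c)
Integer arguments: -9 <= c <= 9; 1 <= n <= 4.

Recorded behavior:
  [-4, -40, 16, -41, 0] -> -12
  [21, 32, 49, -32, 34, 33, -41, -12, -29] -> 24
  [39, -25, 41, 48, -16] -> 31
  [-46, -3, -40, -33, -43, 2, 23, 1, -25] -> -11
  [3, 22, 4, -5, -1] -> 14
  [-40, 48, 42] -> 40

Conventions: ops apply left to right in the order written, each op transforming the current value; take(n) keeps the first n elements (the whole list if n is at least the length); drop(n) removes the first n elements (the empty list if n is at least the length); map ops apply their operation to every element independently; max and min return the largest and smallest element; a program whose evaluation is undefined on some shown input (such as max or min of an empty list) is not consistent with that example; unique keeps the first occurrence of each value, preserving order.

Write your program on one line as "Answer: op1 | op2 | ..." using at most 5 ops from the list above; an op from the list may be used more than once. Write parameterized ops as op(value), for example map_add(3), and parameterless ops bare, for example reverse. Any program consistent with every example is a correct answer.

map_add(-7) | take(2) | map_add(-1) | max

Check, running the answer program on each example:
  [-4, -40, 16, -41, 0] -> [-11, -47, 9, -48, -7] -> [-11, -47] -> [-12, -48] -> -12
  [21, 32, 49, -32, 34, 33, -41, -12, -29] -> [14, 25, 42, -39, 27, 26, -48, -19, -36] -> [14, 25] -> [13, 24] -> 24
  [39, -25, 41, 48, -16] -> [32, -32, 34, 41, -23] -> [32, -32] -> [31, -33] -> 31
  [-46, -3, -40, -33, -43, 2, 23, 1, -25] -> [-53, -10, -47, -40, -50, -5, 16, -6, -32] -> [-53, -10] -> [-54, -11] -> -11
  [3, 22, 4, -5, -1] -> [-4, 15, -3, -12, -8] -> [-4, 15] -> [-5, 14] -> 14
  [-40, 48, 42] -> [-47, 41, 35] -> [-47, 41] -> [-48, 40] -> 40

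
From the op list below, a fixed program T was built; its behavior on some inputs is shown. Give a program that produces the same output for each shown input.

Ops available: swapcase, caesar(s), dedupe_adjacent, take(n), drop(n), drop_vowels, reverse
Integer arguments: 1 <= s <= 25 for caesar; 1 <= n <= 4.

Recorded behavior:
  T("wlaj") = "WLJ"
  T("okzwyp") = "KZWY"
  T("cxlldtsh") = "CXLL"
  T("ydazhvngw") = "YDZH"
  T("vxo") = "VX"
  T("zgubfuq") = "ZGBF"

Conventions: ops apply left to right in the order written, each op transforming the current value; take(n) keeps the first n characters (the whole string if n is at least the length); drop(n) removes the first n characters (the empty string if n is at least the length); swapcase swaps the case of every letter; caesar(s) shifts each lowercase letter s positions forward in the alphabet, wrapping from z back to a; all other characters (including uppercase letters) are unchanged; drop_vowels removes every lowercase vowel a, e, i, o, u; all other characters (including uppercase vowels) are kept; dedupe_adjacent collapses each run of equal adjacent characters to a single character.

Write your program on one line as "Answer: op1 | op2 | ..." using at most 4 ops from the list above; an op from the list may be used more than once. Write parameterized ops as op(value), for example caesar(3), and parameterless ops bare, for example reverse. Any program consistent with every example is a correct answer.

drop_vowels | take(4) | swapcase

Check, running the answer program on each example:
  "wlaj" -> "wlj" -> "wlj" -> "WLJ"
  "okzwyp" -> "kzwyp" -> "kzwy" -> "KZWY"
  "cxlldtsh" -> "cxlldtsh" -> "cxll" -> "CXLL"
  "ydazhvngw" -> "ydzhvngw" -> "ydzh" -> "YDZH"
  "vxo" -> "vx" -> "vx" -> "VX"
  "zgubfuq" -> "zgbfq" -> "zgbf" -> "ZGBF"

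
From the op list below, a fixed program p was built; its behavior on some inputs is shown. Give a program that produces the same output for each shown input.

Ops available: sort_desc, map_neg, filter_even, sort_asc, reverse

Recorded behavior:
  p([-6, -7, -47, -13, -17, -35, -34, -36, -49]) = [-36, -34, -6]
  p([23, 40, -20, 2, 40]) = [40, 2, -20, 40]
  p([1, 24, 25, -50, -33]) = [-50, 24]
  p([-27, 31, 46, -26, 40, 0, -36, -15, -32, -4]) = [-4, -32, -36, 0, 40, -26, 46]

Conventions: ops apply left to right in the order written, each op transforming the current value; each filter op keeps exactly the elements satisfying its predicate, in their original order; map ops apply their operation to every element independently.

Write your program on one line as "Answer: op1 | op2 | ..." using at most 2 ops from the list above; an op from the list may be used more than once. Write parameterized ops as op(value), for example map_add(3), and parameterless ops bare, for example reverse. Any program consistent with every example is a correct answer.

filter_even | reverse

Check, running the answer program on each example:
  [-6, -7, -47, -13, -17, -35, -34, -36, -49] -> [-6, -34, -36] -> [-36, -34, -6]
  [23, 40, -20, 2, 40] -> [40, -20, 2, 40] -> [40, 2, -20, 40]
  [1, 24, 25, -50, -33] -> [24, -50] -> [-50, 24]
  [-27, 31, 46, -26, 40, 0, -36, -15, -32, -4] -> [46, -26, 40, 0, -36, -32, -4] -> [-4, -32, -36, 0, 40, -26, 46]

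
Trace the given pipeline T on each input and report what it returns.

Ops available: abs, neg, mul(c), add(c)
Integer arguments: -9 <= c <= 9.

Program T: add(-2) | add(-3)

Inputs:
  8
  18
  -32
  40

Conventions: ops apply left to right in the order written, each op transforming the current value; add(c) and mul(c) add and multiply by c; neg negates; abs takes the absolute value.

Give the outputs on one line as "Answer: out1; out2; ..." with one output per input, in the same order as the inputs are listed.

3; 13; -37; 35

Execution, op by op:
  8 -> 6 -> 3
  18 -> 16 -> 13
  -32 -> -34 -> -37
  40 -> 38 -> 35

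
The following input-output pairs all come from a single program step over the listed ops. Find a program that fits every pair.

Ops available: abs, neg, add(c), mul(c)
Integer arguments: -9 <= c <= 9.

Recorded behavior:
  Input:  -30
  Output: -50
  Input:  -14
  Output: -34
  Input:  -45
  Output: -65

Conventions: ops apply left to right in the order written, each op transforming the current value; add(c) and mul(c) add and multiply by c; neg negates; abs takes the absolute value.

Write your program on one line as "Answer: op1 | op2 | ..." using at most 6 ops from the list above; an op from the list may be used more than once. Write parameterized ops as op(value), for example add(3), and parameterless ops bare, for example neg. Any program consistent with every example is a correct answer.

abs | add(3) | add(8) | add(9) | neg

Check, running the answer program on each example:
  -30 -> 30 -> 33 -> 41 -> 50 -> -50
  -14 -> 14 -> 17 -> 25 -> 34 -> -34
  -45 -> 45 -> 48 -> 56 -> 65 -> -65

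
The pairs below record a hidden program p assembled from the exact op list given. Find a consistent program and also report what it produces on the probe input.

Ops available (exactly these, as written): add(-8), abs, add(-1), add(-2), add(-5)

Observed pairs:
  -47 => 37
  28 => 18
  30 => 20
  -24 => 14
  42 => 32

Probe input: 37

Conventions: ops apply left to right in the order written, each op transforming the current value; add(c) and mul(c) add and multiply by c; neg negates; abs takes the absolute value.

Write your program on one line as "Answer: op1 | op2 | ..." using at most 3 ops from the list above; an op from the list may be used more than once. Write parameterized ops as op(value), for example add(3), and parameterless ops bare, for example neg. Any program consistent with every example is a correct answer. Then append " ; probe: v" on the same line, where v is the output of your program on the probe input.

abs | add(-8) | add(-2) ; probe: 27

Check, running the answer program on each example:
  -47 -> 47 -> 39 -> 37
  28 -> 28 -> 20 -> 18
  30 -> 30 -> 22 -> 20
  -24 -> 24 -> 16 -> 14
  42 -> 42 -> 34 -> 32
  probe: 37 -> 37 -> 29 -> 27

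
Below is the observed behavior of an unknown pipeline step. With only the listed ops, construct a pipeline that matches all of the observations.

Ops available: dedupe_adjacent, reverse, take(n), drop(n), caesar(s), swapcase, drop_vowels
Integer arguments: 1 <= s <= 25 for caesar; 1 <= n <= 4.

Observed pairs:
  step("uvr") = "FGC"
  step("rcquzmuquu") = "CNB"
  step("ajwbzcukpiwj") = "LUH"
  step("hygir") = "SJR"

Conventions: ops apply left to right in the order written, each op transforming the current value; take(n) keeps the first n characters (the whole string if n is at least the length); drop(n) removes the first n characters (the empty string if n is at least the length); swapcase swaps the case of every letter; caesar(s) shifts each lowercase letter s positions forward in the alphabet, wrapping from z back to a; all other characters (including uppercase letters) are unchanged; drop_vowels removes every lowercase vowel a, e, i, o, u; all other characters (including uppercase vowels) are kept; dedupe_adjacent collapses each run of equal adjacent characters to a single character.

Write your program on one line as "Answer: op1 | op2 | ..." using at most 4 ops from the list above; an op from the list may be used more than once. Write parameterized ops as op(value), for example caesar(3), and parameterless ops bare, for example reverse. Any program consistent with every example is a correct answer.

take(3) | caesar(22) | caesar(15) | swapcase

Check, running the answer program on each example:
  "uvr" -> "uvr" -> "qrn" -> "fgc" -> "FGC"
  "rcquzmuquu" -> "rcq" -> "nym" -> "cnb" -> "CNB"
  "ajwbzcukpiwj" -> "ajw" -> "wfs" -> "luh" -> "LUH"
  "hygir" -> "hyg" -> "duc" -> "sjr" -> "SJR"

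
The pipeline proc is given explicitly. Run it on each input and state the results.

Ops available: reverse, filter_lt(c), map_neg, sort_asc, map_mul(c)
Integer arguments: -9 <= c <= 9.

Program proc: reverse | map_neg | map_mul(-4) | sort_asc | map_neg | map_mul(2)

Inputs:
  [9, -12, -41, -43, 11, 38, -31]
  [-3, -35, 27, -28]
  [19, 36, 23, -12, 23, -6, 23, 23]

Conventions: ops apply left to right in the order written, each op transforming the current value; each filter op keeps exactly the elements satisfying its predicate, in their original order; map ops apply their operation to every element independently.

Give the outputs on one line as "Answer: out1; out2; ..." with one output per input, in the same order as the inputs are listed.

[344, 328, 248, 96, -72, -88, -304]; [280, 224, 24, -216]; [96, 48, -152, -184, -184, -184, -184, -288]

Execution, op by op:
  [9, -12, -41, -43, 11, 38, -31] -> [-31, 38, 11, -43, -41, -12, 9] -> [31, -38, -11, 43, 41, 12, -9] -> [-124, 152, 44, -172, -164, -48, 36] -> [-172, -164, -124, -48, 36, 44, 152] -> [172, 164, 124, 48, -36, -44, -152] -> [344, 328, 248, 96, -72, -88, -304]
  [-3, -35, 27, -28] -> [-28, 27, -35, -3] -> [28, -27, 35, 3] -> [-112, 108, -140, -12] -> [-140, -112, -12, 108] -> [140, 112, 12, -108] -> [280, 224, 24, -216]
  [19, 36, 23, -12, 23, -6, 23, 23] -> [23, 23, -6, 23, -12, 23, 36, 19] -> [-23, -23, 6, -23, 12, -23, -36, -19] -> [92, 92, -24, 92, -48, 92, 144, 76] -> [-48, -24, 76, 92, 92, 92, 92, 144] -> [48, 24, -76, -92, -92, -92, -92, -144] -> [96, 48, -152, -184, -184, -184, -184, -288]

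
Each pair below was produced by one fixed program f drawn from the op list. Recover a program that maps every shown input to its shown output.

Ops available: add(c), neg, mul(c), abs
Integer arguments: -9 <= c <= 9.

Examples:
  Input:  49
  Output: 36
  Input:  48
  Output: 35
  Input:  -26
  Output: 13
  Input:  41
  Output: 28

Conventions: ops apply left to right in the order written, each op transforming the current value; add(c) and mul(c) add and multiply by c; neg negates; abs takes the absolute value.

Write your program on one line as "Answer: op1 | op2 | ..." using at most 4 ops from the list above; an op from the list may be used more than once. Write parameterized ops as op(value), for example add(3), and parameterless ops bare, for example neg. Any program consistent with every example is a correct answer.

abs | add(-8) | add(-5)

Check, running the answer program on each example:
  49 -> 49 -> 41 -> 36
  48 -> 48 -> 40 -> 35
  -26 -> 26 -> 18 -> 13
  41 -> 41 -> 33 -> 28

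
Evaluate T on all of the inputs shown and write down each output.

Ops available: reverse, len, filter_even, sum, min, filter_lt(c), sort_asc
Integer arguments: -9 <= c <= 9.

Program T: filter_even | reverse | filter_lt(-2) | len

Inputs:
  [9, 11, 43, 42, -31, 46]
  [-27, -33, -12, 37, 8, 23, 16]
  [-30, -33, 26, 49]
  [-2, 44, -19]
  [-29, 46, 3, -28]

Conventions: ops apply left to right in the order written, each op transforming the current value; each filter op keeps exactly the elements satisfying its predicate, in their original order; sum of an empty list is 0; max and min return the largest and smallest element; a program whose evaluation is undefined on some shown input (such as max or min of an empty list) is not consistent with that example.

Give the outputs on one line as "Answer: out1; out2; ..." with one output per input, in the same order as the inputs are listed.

0; 1; 1; 0; 1

Execution, op by op:
  [9, 11, 43, 42, -31, 46] -> [42, 46] -> [46, 42] -> [] -> 0
  [-27, -33, -12, 37, 8, 23, 16] -> [-12, 8, 16] -> [16, 8, -12] -> [-12] -> 1
  [-30, -33, 26, 49] -> [-30, 26] -> [26, -30] -> [-30] -> 1
  [-2, 44, -19] -> [-2, 44] -> [44, -2] -> [] -> 0
  [-29, 46, 3, -28] -> [46, -28] -> [-28, 46] -> [-28] -> 1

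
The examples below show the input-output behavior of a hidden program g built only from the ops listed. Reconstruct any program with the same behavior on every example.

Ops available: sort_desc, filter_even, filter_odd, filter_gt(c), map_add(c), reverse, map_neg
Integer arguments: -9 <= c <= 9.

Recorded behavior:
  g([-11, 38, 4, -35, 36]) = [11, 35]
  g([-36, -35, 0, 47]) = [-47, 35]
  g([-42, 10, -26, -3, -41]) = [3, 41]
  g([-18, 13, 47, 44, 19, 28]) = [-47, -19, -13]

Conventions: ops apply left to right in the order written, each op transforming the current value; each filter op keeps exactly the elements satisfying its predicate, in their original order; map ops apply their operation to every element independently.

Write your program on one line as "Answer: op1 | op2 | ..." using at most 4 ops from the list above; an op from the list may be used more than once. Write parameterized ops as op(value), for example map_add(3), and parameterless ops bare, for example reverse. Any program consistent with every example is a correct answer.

filter_odd | map_neg | sort_desc | reverse

Check, running the answer program on each example:
  [-11, 38, 4, -35, 36] -> [-11, -35] -> [11, 35] -> [35, 11] -> [11, 35]
  [-36, -35, 0, 47] -> [-35, 47] -> [35, -47] -> [35, -47] -> [-47, 35]
  [-42, 10, -26, -3, -41] -> [-3, -41] -> [3, 41] -> [41, 3] -> [3, 41]
  [-18, 13, 47, 44, 19, 28] -> [13, 47, 19] -> [-13, -47, -19] -> [-13, -19, -47] -> [-47, -19, -13]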